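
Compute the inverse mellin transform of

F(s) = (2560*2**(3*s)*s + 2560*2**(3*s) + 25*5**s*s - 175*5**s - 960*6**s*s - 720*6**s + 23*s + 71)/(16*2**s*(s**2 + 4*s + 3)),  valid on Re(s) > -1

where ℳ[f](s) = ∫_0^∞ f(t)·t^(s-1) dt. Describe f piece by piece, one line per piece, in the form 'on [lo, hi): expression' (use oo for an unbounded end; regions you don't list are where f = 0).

summing 4 kernel integrals split by 1/2, 5/2, 3 yields ℳ[f](s)
on [0, 1/2): add ∫ 3*t·t^(s-1) dt
over [1/2, 5/2), the kernel integral of t**3/2 enters the sum
segment 5/2 to 3 holds 5*t/2; add its integral
∫ 5*t**3/2·t^(s-1) over [3, 4)

on [0, 1/2): 3*t
on [1/2, 5/2): t**3/2
on [5/2, 3): 5*t/2
on [3, 4): 5*t**3/2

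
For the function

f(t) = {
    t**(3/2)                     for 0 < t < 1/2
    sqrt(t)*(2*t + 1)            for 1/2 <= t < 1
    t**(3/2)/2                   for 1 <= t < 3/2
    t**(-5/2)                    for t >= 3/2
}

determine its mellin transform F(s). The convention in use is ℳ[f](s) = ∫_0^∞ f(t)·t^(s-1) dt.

(2160*2**s*s**2 - 3456*2**s*s - 4860*2**s + 196*3**s*sqrt(6)*s**2 - 904*3**s*sqrt(6)*s - 501*3**s*sqrt(6) - 648*sqrt(2)*s**2 + 864*sqrt(2)*s + 1890*sqrt(2))/(108*2**s*(8*s**3 - 4*s**2 - 34*s - 15))
  -3/2 < Re(s) < 5/2

reversing the shared t-power: t on [0, 1/2); 2*t + 1 on [1/2, 1); t/2 on [1, 3/2); …
summing 4 kernel integrals split by 1/2, 1, 3/2 yields ℳ[f](s)
segment 0 to 1/2 holds t**(3/2); add its integral
between 1/2 and 1 the integrand is sqrt(t)*(2*t + 1)·t^(s-1)
[1, 3/2) adds the kernel integral of t**(3/2)/2
[3/2, ∞) adds the kernel integral of t**(-5/2)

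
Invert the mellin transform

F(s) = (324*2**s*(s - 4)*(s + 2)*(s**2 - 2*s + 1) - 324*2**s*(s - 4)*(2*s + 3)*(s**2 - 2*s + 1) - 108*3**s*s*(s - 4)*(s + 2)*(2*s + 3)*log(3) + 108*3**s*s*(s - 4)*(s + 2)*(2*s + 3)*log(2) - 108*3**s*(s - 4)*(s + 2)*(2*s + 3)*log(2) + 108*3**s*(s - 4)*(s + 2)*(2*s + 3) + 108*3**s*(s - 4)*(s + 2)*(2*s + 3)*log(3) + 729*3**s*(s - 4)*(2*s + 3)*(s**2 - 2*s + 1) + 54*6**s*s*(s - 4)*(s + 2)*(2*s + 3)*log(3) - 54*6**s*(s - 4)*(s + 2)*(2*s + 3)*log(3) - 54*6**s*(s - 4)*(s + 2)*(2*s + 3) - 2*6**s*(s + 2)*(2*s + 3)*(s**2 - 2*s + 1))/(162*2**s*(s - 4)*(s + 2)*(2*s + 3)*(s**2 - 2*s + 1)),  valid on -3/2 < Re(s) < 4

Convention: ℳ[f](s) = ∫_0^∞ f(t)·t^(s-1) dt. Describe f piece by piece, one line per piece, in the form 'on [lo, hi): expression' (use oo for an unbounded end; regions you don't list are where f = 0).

treat the 4 regions marked off by 1, 3/2, 3 separately and sum
on [0, 1) integrate f = t**(3/2) against the kernel
segment 1 to 3/2 holds 2*t**2; add its integral
segment 3/2 to 3 holds log(t)/t; add its integral
on [3, ∞): add ∫ t**(-4)·t^(s-1) dt

on [0, 1): t**(3/2)
on [1, 3/2): 2*t**2
on [3/2, 3): log(t)/t
on [3, oo): t**(-4)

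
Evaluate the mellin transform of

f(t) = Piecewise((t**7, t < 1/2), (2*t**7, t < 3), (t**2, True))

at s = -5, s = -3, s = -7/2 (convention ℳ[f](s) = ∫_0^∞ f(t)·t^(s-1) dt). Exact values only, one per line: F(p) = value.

F(-5) = 5759/648
F(-3) = 7837/192
F(-7/2) = sqrt(2)*(-27 + 11720*sqrt(6))/1512

invert the shared t-power to get t**5 on [0, 1/2); 2*t**5 on [1/2, 3); 1 on [3, ∞)
strip the shared t-power: t**3 on [0, 1/2); 2*t**3 on [1/2, 3); t**(-2) on [3, ∞)
invert the shared t-power to get t on [0, 1/2); 2*t on [1/2, 3); t**(-4) on [3, ∞)
summing 3 kernel integrals split by 1/2, 3 yields ℳ[f](s)
∫ over [0, 1/2) of t**7·t^(s-1) joins the sum
∫ 2*t**7·t^(s-1) over [1/2, 3)
[3, ∞) adds the kernel integral of t**2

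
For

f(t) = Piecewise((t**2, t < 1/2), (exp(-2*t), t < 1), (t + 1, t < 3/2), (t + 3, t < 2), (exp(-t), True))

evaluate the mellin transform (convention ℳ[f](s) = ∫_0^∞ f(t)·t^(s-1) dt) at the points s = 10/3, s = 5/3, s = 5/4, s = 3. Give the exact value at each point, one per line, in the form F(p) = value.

F(10/3) = 2**(2/3)*(-67392*3**(1/3) - 17664*2**(1/3) - 4160*uppergamma(10/3, 2) + 195 + 4160*uppergamma(10/3, 1) + 33280*2**(1/3)*uppergamma(10/3, 2) + 362496*2**(2/3))/66560
F(5/3) = 2**(1/3)*(-792*3**(2/3) - 429*2**(2/3) - 220*uppergamma(5/3, 2) + 15 + 220*uppergamma(5/3, 1) + 440*2**(2/3)*uppergamma(5/3, 2) + 4488*2**(1/3))/880
F(5/4) = 2**(3/4)*(-2808*3**(1/4) - 1456*2**(1/4) - 585*uppergamma(5/4, 2) + 45 + 1170*2**(1/4)*uppergamma(5/4, 2) + 585*uppergamma(5/4, 1) + 7696*sqrt(2))/2340
F(3) = (300*E + 4200 + 4403*exp(2))*exp(-2)/480

integrate the 5 segments split at 1/2, 1, 3/2, 2, then add the results
segment 0 to 1/2 holds t**2; add its integral
on [1/2, 1) integrate f = exp(-2*t) against the kernel
segment 1 to 3/2 holds (t + 1); add its integral
[3/2, 2) adds the kernel integral of (t + 3)
between 2 and ∞ the integrand is exp(-t)·t^(s-1)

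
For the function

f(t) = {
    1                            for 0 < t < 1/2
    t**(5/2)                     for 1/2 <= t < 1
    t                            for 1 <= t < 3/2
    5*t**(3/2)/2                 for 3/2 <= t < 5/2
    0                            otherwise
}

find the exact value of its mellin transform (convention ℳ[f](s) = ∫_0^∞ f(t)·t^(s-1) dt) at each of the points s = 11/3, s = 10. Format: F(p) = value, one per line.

F(11/3) = -3645*2**(5/6)*3**(1/6)/1984 - 27/518 - 3*2**(5/6)/2368 + 3*2**(1/3)/176 + 243*2**(1/3)*3**(2/3)/448 + 46875*2**(5/6)*5**(1/6)/1984
F(10) = -885735*sqrt(6)/94208 - sqrt(2)/102400 + 2211293/281600 + 244140625*sqrt(10)/94208

linearity at 1/2, 1, 3/2 turns ℳ[f](s) into 4 summed integrals
for t in [0, 1/2): the term is ∫ 1·t^(s-1)
∫ t**(5/2)·t^(s-1) over [1/2, 1)
on [1, 3/2): add ∫ t·t^(s-1) dt
∫ over [3/2, 5/2) of 5*t**(3/2)/2·t^(s-1) joins the sum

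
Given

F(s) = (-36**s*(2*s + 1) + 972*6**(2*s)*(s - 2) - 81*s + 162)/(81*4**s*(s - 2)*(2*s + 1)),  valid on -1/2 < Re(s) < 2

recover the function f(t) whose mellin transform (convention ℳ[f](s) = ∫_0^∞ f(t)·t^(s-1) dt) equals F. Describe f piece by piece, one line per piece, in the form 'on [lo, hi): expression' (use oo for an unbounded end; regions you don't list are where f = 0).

on [0, 1/4): sqrt(t)
on [1/4, 9): 2*sqrt(t)
on [9, oo): t**(-2)

undo the power substitution: t on [0, 1/2); 2*t on [1/2, 3); t**(-4) on [3, ∞)
treat the 3 regions marked off by 1/4, 9 separately and sum
segment [0, 1/4) carries sqrt(t); integrate it
between 1/4 and 9 the integrand is 2*sqrt(t)·t^(s-1)
between 9 and ∞ the integrand is t**(-2)·t^(s-1)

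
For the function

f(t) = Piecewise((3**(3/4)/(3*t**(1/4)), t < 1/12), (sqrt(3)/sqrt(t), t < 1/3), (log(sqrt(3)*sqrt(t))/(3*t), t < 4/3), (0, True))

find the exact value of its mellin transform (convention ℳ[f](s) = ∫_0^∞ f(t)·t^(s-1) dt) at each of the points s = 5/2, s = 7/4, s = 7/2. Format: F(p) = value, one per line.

the common scale on t comes off first: t**(-1/4) on [0, 1/4); 3/sqrt(t) on [1/4, 1); log(sqrt(t))/t on [1, 4)
invert the shared t-power to get t**(3/4) on [0, 1/4); 3*sqrt(t) on [1/4, 1); log(sqrt(t)) on [1, 4)
undo the power substitution: t**(3/2) on [0, 1/2); 3*t on [1/2, 1); log(t) on [1, 2)
split f at 1/12, 1/3: ℳ[f](s) collects 3 kernel integrals
segment [0, 1/12) carries 3**(3/4)/(3*t**(1/4)); integrate it
segment [1/12, 1/3) carries sqrt(3)/sqrt(t); integrate it
the [1/3, 4/3) slice contributes ∫ log(sqrt(3)*sqrt(t))/(3*t)·t^(s-1) dt

F(5/2) = sqrt(3)*(-43 + 4*sqrt(2) + 1536*log(2))/7776
F(7/4) = sqrt(2)*3**(1/4)*(-748 + 960*log(2) + 607*sqrt(2))/3240
F(7/2) = sqrt(3)*(-31109 + 50*sqrt(2) + 266240*log(2))/1684800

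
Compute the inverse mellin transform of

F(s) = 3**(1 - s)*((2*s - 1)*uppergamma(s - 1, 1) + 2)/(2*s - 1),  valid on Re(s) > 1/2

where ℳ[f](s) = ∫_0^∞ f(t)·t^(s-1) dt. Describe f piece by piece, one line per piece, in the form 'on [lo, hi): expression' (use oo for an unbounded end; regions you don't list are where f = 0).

on [0, 1/3): sqrt(3)/sqrt(t)
on [1/3, oo): exp(-3*t)/t

invert the shared t-power to get sqrt(3)*sqrt(t) on [0, 1/3); exp(-3*t) on [1/3, ∞)
back out the common scale on t: sqrt(t) on [0, 1); exp(-t) on [1, ∞)
decompose at 1/3; ℳ[f](s) sums the 2 pieces' integrals
∫ sqrt(3)/sqrt(t)·t^(s-1) over [0, 1/3)
piece [1/3, ∞): integrate exp(-3*t)/t against the kernel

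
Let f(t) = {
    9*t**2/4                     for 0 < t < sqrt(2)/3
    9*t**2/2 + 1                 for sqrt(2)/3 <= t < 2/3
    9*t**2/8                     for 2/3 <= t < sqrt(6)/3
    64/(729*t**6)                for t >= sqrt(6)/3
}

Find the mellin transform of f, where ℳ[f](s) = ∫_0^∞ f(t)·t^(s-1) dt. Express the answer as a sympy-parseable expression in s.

2**(s/2)*(270*2**(s/2)*s*(s - 6) + 216*2**(s/2)*(s - 6) + 81*3**(s/2)*s*(s - 6) - 32*3**(s/2)*s*(s + 2) - 162*s*(s - 6) - 216*s + 1296)/(108*3**s*s*(s - 6)*(s + 2))
  -2 < Re(s) < 6

reversing the common scale on t: t**2 on [0, sqrt(2)/2); 2*t**2 + 1 on [sqrt(2)/2, 1); t**2/2 on [1, sqrt(6)/2); …
peel off the power substitution: t on [0, 1/2); 2*t + 1 on [1/2, 1); t/2 on [1, 3/2); …
along the cuts sqrt(2)/3, 2/3, sqrt(6)/3, ℳ[f](s) splits into 4 integrals
piece [0, sqrt(2)/3): integrate 9*t**2/4 against the kernel
segment [sqrt(2)/3, 2/3) carries (9*t**2/2 + 1); integrate it
[2/3, sqrt(6)/3) adds the kernel integral of 9*t**2/8
∫ over [sqrt(6)/3, ∞) of 64/(729*t**6)·t^(s-1) joins the sum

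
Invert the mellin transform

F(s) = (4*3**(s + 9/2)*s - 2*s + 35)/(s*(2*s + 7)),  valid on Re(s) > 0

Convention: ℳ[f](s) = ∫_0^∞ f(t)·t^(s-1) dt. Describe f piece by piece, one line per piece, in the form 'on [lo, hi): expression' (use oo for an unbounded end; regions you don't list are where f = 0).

on [0, 1): 5
on [1, 3): 6*t**(7/2)

treat the 2 regions marked off by 1 separately and sum
∫ over [0, 1) of 5·t^(s-1) joins the sum
on [1, 3): add ∫ 6*t**(7/2)·t^(s-1) dt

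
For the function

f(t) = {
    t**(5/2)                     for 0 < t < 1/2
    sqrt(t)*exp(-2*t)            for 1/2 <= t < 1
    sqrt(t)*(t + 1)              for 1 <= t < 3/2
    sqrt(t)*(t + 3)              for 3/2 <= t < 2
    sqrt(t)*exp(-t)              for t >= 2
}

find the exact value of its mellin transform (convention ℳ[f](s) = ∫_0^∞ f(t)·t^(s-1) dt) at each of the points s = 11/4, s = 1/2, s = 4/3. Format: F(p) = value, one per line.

undo the shared t-power: t**2 on [0, 1/2); exp(-2*t) on [1/2, 1); t + 1 on [1, 3/2); …
breakpoints 1/2, 1, 3/2, 2: one integral from each of the 5 segments
[0, 1/2) adds the kernel integral of t**(5/2)
on [1/2, 1) integrate f = sqrt(t)*exp(-2*t) against the kernel
∫ sqrt(t)*(t + 1)·t^(s-1) over [1, 3/2)
on [3/2, 2) integrate f = sqrt(t)*(t + 3) against the kernel
on [2, ∞): add ∫ sqrt(t)*exp(-t)·t^(s-1) dt

F(11/4) = 2**(3/4)*(-77112*3**(1/4) - 20160*2**(1/4) - 4641*uppergamma(13/4, 2) + 221 + 4641*uppergamma(13/4, 1) + 37128*2**(1/4)*uppergamma(13/4, 2) + 413952*sqrt(2))/74256
F(1/2) = (12 + 12*E + 85*exp(2))*exp(-2)/24
F(4/3) = 2**(1/6)*(-28152*3**(5/6) - 15456*2**(5/6) - 8602*uppergamma(11/6, 2) + 561 + 8602*uppergamma(11/6, 1) + 17204*2**(5/6)*uppergamma(11/6, 2) + 161184*2**(2/3))/34408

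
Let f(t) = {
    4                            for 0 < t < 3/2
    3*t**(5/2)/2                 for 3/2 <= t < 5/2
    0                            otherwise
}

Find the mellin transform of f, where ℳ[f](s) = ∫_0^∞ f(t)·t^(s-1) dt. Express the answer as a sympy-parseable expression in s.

cuts at 3/2: linearity sums the 2 kernel integrals
over [0, 3/2), the kernel integral of 4 enters the sum
over [3/2, 5/2), the kernel integral of 3*t**(5/2)/2 enters the sum

(4*(3/2)**s*(2*s + 5) - 3*(3/2)**(s + 5/2)*s + 3*(5/2)**(s + 5/2)*s)/(s*(2*s + 5))
  Re(s) > 0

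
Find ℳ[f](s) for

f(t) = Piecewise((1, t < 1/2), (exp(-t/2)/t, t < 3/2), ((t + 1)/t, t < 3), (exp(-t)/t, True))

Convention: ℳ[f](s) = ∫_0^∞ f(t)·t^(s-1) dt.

reversing the shared t-power: t on [0, 1/2); exp(-t/2) on [1/2, 3/2); t + 1 on [3/2, 3); …
summing 4 kernel integrals split by 1/2, 3/2, 3 yields ℳ[f](s)
segment 0 to 1/2 holds 1; add its integral
on [1/2, 3/2) integrate f = exp(-t/2)/t against the kernel
∫ over [3/2, 3) of (t + 1)/t·t^(s-1) joins the sum
[3, ∞) adds the kernel integral of exp(-t)/t

(3*2**(2*s)*s*(s - 1)*uppergamma(s - 1, 1/4) - 3*2**(2*s)*s*(s - 1)*uppergamma(s - 1, 3/4) + 6*2**s*s*(s - 1)*uppergamma(s - 1, 3) + 10*3**s*(1 - s) - 4*3**s + 8*6**s*(s - 1) + 2*6**s + 6*s - 6)/(6*2**s*s*(s - 1))
  Re(s) > 0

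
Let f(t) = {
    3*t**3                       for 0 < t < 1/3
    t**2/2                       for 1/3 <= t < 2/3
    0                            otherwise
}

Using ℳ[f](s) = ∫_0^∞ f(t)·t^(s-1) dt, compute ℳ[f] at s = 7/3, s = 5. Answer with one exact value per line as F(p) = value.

F(7/3) = 3**(2/3)*(5 + 128*2**(1/3))/16848
F(5) = 515/122472

reversing the shared t-power: 3*t on [0, 1/3); 1/2 on [1/3, 2/3)
the common scale on t comes off first: t on [0, 1); 1/2 on [1, 2)
summing 2 kernel integrals split by 1/3 yields ℳ[f](s)
over [0, 1/3), the kernel integral of 3*t**3 enters the sum
segment [1/3, 2/3) carries t**2/2; integrate it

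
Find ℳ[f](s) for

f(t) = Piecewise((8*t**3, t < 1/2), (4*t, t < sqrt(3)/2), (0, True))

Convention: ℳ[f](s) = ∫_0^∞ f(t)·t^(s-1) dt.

(2*3**(s/2 + 1/2)*(s + 3) - s - 5)/(2**s*(s + 1)*(s + 3))
  Re(s) > -3

remove the common scale on t first: t**3 on [0, 1); 2*t on [1, sqrt(3))
undo the power substitution: t**(3/2) on [0, 1); 2*sqrt(t) on [1, 3)
along the cuts 1/2, ℳ[f](s) splits into 2 integrals
[0, 1/2) adds the kernel integral of 8*t**3
[1/2, sqrt(3)/2) adds the kernel integral of 4*t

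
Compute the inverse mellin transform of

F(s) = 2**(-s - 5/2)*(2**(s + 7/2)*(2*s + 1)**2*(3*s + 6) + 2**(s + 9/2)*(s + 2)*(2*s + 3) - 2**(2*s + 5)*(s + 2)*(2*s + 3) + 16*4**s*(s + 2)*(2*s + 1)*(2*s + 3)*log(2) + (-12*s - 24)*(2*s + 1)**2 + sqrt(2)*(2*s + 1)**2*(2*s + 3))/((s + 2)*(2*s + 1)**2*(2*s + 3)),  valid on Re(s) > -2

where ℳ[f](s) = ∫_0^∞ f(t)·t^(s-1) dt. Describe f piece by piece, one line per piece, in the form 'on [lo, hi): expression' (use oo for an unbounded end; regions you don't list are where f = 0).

back out the shared t-power: t**(3/2) on [0, 1/2); 3*t on [1/2, 1); log(t) on [1, 2)
decompose at 1/2, 1; ℳ[f](s) sums the 3 pieces' integrals
[0, 1/2) adds the kernel integral of t**2
over [1/2, 1), the kernel integral of 3*t**(3/2) enters the sum
over [1, 2), the kernel integral of sqrt(t)*log(t) enters the sum

on [0, 1/2): t**2
on [1/2, 1): 3*t**(3/2)
on [1, 2): sqrt(t)*log(t)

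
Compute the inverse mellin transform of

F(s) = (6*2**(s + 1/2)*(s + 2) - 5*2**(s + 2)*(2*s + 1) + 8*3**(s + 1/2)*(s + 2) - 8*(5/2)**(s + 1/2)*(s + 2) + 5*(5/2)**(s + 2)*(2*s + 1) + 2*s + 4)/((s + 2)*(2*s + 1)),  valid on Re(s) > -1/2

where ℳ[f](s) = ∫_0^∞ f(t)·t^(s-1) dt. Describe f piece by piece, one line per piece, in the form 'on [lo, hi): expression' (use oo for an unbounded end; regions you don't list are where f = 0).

on [0, 1): 4*sqrt(t)
on [1, 2): 3*sqrt(t)
on [2, 5/2): 5*t**2
on [5/2, 3): 4*sqrt(t)

along the cuts 1, 2, 5/2, ℳ[f](s) splits into 4 integrals
between 0 and 1 the integrand is 4*sqrt(t)·t^(s-1)
over [1, 2), the kernel integral of 3*sqrt(t) enters the sum
for t in [2, 5/2): the term is ∫ 5*t**2·t^(s-1)
on [5/2, 3) integrate f = 4*sqrt(t) against the kernel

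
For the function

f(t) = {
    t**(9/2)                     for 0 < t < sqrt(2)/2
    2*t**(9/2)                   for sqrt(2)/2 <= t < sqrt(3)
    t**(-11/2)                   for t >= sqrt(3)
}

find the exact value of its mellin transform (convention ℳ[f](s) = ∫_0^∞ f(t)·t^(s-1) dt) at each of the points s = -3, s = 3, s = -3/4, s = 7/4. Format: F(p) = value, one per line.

F(-3) = 2**(1/4)*(-1377 + 2755*6**(3/4))/4131
F(3) = 2**(1/4)*(-3 + 1304*6**(3/4))/360
F(-3/4) = 2**(1/8)*(-135 + 1622*6**(7/8))/2025
F(7/4) = 2**(7/8)*(-27 + 11704*6**(1/8))/2700

reversing the shared t-power: t**4 on [0, sqrt(2)/2); 2*t**4 on [sqrt(2)/2, sqrt(3)); t**(-6) on [sqrt(3), ∞)
back out the power substitution: t**2 on [0, 1/2); 2*t**2 on [1/2, 3); t**(-3) on [3, ∞)
the shared t-power comes off first: t on [0, 1/2); 2*t on [1/2, 3); t**(-4) on [3, ∞)
breakpoints sqrt(2)/2, sqrt(3): one integral from each of the 3 segments
segment 0 to sqrt(2)/2 holds t**(9/2); add its integral
on [sqrt(2)/2, sqrt(3)): add ∫ 2*t**(9/2)·t^(s-1) dt
on [sqrt(3), ∞): add ∫ t**(-11/2)·t^(s-1) dt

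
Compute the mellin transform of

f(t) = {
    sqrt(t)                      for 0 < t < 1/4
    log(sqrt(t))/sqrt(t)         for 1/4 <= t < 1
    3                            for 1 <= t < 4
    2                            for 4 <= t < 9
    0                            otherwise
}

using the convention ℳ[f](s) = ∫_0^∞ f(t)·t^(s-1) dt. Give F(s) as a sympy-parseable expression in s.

remove the power substitution first: t on [0, 1/2); log(t)/t on [1/2, 1); 3 on [1, 2); …
split f at 1/4, 1, 4: ℳ[f](s) collects 4 kernel integrals
segment 0 to 1/4 holds sqrt(t); add its integral
∫ over [1/4, 1) of log(sqrt(t))/sqrt(t)·t^(s-1) joins the sum
between 1 and 4 the integrand is 3·t^(s-1)
segment [4, 9) carries 2; integrate it

(16**s*(2*s + 1)*(4*s**2 - 4*s + 1) - 2**(2*s + 1)*s*(2*s + 1) + 2*36**s*(2*s + 1)*(4*s**2 - 4*s + 1) - 3*4**s*(2*s + 1)*(4*s**2 - 4*s + 1) + 8*s**2*(2*s + 1)*log(2) - 4*s*(2*s + 1)*log(2) + 4*s*(2*s + 1) + s*(4*s**2 - 4*s + 1))/(4**s*s*(2*s + 1)*(4*s**2 - 4*s + 1))
  Re(s) > -1/2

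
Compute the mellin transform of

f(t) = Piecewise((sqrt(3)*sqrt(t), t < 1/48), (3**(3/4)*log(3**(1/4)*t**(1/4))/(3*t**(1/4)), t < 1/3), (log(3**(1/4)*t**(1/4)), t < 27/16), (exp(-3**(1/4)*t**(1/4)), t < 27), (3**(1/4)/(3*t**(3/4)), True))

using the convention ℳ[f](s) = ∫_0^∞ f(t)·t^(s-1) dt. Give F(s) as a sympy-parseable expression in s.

(1728*2**(4*s)*s**2*(4*s - 3)*(4*s + 2)*(16*s**2 - 8*s + 1)*uppergamma(4*s, 3/2) - 1728*2**(4*s)*s**2*(4*s - 3)*(4*s + 2)*(16*s**2 - 8*s + 1)*uppergamma(4*s, 3) - 1728*2**(4*s)*s**2*(4*s - 3)*(4*s + 2) + 108*2**(4*s)*(4*s - 3)*(4*s + 2)*(16*s**2 - 8*s + 1) - 432*3**(4*s)*s*(4*s - 3)*(4*s + 2)*(16*s**2 - 8*s + 1)*log(2) + 432*3**(4*s)*s*(4*s - 3)*(4*s + 2)*(16*s**2 - 8*s + 1)*log(3) - 108*3**(4*s)*(4*s - 3)*(4*s + 2)*(16*s**2 - 8*s + 1) - 64*6**(4*s)*s**2*(4*s + 2)*(16*s**2 - 8*s + 1) + 13824*s**3*(4*s - 3)*(4*s + 2)*log(2) - 3456*s**2*(4*s - 3)*(4*s + 2)*log(2) + 3456*s**2*(4*s - 3)*(4*s + 2) + 432*s**2*(4*s - 3)*(16*s**2 - 8*s + 1))/(432*2**(4*s)*3**s*s**2*(4*s - 3)*(4*s + 2)*(16*s**2 - 8*s + 1))
  -1/2 < Re(s) < 3/4

peel off the common scale on t: sqrt(t) on [0, 1/16); log(t**(1/4))/t**(1/4) on [1/16, 1); log(t**(1/4)) on [1, 81/16); …
the power substitution comes off first: t on [0, 1/4); log(sqrt(t))/sqrt(t) on [1/4, 1); log(sqrt(t)) on [1, 9/4); …
undo the power substitution: t**2 on [0, 1/2); log(t)/t on [1/2, 1); log(t) on [1, 3/2); …
slice at 1/48, 1/3, 27/16, 27, transform all 5 pieces, and sum them
the [0, 1/48) slice contributes ∫ sqrt(3)*sqrt(t)·t^(s-1) dt
on [1/48, 1/3): add ∫ 3**(3/4)*log(3**(1/4)*t**(1/4))/(3*t**(1/4))·t^(s-1) dt
for t in [1/3, 27/16): the term is ∫ log(3**(1/4)*t**(1/4))·t^(s-1)
piece [27/16, 27): integrate exp(-3**(1/4)*t**(1/4)) against the kernel
on [27, ∞) integrate f = 3**(1/4)/(3*t**(3/4)) against the kernel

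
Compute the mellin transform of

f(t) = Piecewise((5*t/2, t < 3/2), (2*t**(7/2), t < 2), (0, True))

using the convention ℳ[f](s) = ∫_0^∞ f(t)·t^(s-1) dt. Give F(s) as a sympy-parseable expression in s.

(8*2**(s + 7/2)*(s + 1) + 5*(3/2)**(s + 1)*(2*s + 7) - 8*(3/2)**(s + 7/2)*(s + 1))/(2*(s + 1)*(2*s + 7))
  Re(s) > -1

treat the 2 regions marked off by 3/2 separately and sum
segment [0, 3/2) carries 5*t/2; integrate it
on [3/2, 2): add ∫ 2*t**(7/2)·t^(s-1) dt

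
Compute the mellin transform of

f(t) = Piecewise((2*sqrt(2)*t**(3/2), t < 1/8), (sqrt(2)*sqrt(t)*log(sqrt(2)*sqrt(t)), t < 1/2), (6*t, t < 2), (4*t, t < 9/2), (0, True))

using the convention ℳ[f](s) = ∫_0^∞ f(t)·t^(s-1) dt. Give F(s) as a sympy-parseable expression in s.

(16*2**(4*s)*(2*s + 3)*(4*s - 4*(s + 1)**2 + 3) + 8*2**(2*s)*(s + 1)*(2*s + 3) - 12*2**(2*s)*(2*s + 3)*(4*s - 4*(s + 1)**2 + 3) + 72*6**(2*s)*(2*s + 3)*(4*s - 4*(s + 1)**2 + 3) - 8*(s + 1)**2*(2*s + 3)*log(2) - 4*(s + 1)*(2*s + 3) + 4*(s + 1)*(2*s + 3)*log(2) + (s + 1)*(4*s - 4*(s + 1)**2 + 3))/(4*2**(3*s)*(s + 1)*(2*s + 3)*(4*s - 4*(s + 1)**2 + 3))
  Re(s) > -3/2

the common scale on t comes off first: t**(3/2) on [0, 1/4); sqrt(t)*log(sqrt(t)) on [1/4, 1); 3*t on [1, 4); …
strip the shared t-power: sqrt(t) on [0, 1/4); log(sqrt(t))/sqrt(t) on [1/4, 1); 3 on [1, 4); …
back out the power substitution: t on [0, 1/2); log(t)/t on [1/2, 1); 3 on [1, 2); …
treat the 4 regions marked off by 1/8, 1/2, 2 separately and sum
between 0 and 1/8 the integrand is 2*sqrt(2)*t**(3/2)·t^(s-1)
[1/8, 1/2) adds the kernel integral of sqrt(2)*sqrt(t)*log(sqrt(2)*sqrt(t))
[1/2, 2) adds the kernel integral of 6*t
over [2, 9/2), the kernel integral of 4*t enters the sum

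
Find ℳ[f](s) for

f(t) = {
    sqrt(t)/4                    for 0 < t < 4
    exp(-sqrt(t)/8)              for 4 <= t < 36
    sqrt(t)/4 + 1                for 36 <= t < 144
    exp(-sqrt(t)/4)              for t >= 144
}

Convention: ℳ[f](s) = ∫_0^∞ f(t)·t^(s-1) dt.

4**s*(2**(2*s + 1)*s*(2*s + 1)*uppergamma(2*s, 3) + 2**(4*s + 1)*s*(2*s + 1)*uppergamma(2*s, 1/4) - 2**(4*s + 1)*s*(2*s + 1)*uppergamma(2*s, 3/4) + 8*36**s*s + 36**s - 5*9**s*s - 9**s + s)/(s*(2*s + 1))
  Re(s) > -1/2

invert the power substitution to get t/4 on [0, 2); exp(-t/8) on [2, 6); t/4 + 1 on [6, 12); …
reversing the common scale on t: t/2 on [0, 1); exp(-t/4) on [1, 3); t/2 + 1 on [3, 6); …
reversing the common scale on t: t on [0, 1/2); exp(-t/2) on [1/2, 3/2); t + 1 on [3/2, 3); …
cuts at 4, 36, 144: linearity sums the 4 kernel integrals
[0, 4) adds the kernel integral of sqrt(t)/4
on [4, 36) integrate f = exp(-sqrt(t)/8) against the kernel
over [36, 144), the kernel integral of (sqrt(t)/4 + 1) enters the sum
[144, ∞) adds the kernel integral of exp(-sqrt(t)/4)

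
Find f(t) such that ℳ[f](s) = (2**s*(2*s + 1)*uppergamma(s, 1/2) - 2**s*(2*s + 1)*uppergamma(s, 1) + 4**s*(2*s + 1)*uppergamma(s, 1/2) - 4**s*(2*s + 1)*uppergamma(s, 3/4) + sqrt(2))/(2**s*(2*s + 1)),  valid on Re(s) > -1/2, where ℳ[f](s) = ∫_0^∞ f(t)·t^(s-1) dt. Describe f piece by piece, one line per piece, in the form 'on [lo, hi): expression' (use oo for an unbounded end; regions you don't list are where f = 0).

f breaks at 1/2, 1 into 3 integrals to sum
on [0, 1/2): add ∫ sqrt(t)·t^(s-1) dt
segment 1/2 to 1 holds exp(-t); add its integral
the [1, 3/2) slice contributes ∫ exp(-t/2)·t^(s-1) dt

on [0, 1/2): sqrt(t)
on [1/2, 1): exp(-t)
on [1, 3/2): exp(-t/2)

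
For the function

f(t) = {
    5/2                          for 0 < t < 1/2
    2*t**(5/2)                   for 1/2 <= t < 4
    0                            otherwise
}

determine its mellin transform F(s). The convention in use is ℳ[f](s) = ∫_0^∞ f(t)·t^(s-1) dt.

(256*2**(3*s)*s - sqrt(2)*s + 10*s + 25)/(2*2**s*s*(2*s + 5))
  Re(s) > 0

f breaks at 1/2 into 2 integrals to sum
on [0, 1/2): add ∫ 5/2·t^(s-1) dt
on [1/2, 4) integrate f = 2*t**(5/2) against the kernel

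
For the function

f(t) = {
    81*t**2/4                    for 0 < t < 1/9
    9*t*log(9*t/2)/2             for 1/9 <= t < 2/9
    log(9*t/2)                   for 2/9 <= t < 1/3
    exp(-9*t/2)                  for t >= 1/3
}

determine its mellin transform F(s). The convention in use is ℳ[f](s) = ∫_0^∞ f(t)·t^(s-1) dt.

invert the common scale on t to get 9*t**2 on [0, 1/6); 3*t*log(3*t) on [1/6, 1/3); log(3*t) on [1/3, 1/2); …
the common scale on t comes off first: t**2 on [0, 1/2); t*log(t) on [1/2, 1); log(t) on [1, 3/2); …
along the cuts 1/9, 2/9, 1/3, ℳ[f](s) splits into 4 integrals
over [0, 1/9), the kernel integral of 81*t**2/4 enters the sum
[1/9, 2/9) adds the kernel integral of 9*t*log(9*t/2)/2
on [2/9, 1/3) integrate f = log(9*t/2) against the kernel
segment 1/3 to ∞ holds exp(-9*t/2); add its integral

(4*2**s*s**2*(s + 2)*(s**2 + 2*s + 1)*uppergamma(s, 3/2) - 4*2**s*s**2*(s + 2) + 4*2**s*(s + 2)*(s**2 + 2*s + 1) + 3**s*s*(s + 2)*(-4*log(2) + 4*log(3))*(s**2 + 2*s + 1) - 4*3**s*(s + 2)*(s**2 + 2*s + 1) + s**3*(s + 2)*log(4) + s**2*(s + 2)*log(4) + 2*s**2*(s + 2) + s**2*(s**2 + 2*s + 1))/(4*9**s*s**2*(s + 2)*(s**2 + 2*s + 1))
  Re(s) > -2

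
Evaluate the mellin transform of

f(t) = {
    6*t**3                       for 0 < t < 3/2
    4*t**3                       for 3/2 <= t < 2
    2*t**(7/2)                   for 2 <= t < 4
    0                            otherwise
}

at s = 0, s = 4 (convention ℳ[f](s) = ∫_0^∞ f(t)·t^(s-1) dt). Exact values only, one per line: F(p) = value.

F(0) = 7229/84 - 32*sqrt(2)/7
F(4) = 59244581/6720 - 512*sqrt(2)/15

decompose at 3/2, 2; ℳ[f](s) sums the 3 pieces' integrals
segment 0 to 3/2 holds 6*t**3; add its integral
the [3/2, 2) slice contributes ∫ 4*t**3·t^(s-1) dt
for t in [2, 4): the term is ∫ 2*t**(7/2)·t^(s-1)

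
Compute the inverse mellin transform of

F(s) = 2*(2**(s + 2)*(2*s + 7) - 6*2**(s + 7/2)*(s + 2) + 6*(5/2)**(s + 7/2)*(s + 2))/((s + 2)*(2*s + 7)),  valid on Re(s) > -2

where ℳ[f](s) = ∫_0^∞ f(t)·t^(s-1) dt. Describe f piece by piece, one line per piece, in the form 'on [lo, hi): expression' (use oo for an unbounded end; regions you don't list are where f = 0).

breakpoints 2: one integral from each of the 2 segments
on [0, 2) integrate f = 2*t**2 against the kernel
over [2, 5/2), the kernel integral of 6*t**(7/2) enters the sum

on [0, 2): 2*t**2
on [2, 5/2): 6*t**(7/2)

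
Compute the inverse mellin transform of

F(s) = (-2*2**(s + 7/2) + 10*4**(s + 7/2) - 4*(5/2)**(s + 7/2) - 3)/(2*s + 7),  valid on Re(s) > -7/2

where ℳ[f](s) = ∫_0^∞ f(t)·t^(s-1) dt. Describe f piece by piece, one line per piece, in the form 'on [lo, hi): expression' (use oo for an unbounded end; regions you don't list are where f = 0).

cuts at 1, 2, 5/2: linearity sums the 4 kernel integrals
∫ over [0, 1) of t**(7/2)/2·t^(s-1) joins the sum
∫ over [1, 2) of 2*t**(7/2)·t^(s-1) joins the sum
∫ over [2, 5/2) of 3*t**(7/2)·t^(s-1) joins the sum
between 5/2 and 4 the integrand is 5*t**(7/2)·t^(s-1)

on [0, 1): t**(7/2)/2
on [1, 2): 2*t**(7/2)
on [2, 5/2): 3*t**(7/2)
on [5/2, 4): 5*t**(7/2)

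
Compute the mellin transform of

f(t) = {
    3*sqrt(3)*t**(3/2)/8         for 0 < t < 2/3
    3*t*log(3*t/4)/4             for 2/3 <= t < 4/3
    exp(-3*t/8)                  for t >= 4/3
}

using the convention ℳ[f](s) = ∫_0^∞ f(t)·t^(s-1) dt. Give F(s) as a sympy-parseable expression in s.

2**s*(2*2**(2*s)*(2*s + 3)*(s**2 + 2*s + 1)*uppergamma(s, 1/2) - 2*2**s*(2*s + 3) + s*(2*s + 3)*log(2) + 2*s + (2*s + 3)*log(2) + sqrt(2)*(s**2 + 2*s + 1) + 3)/(2*3**s*(2*s + 3)*(s**2 + 2*s + 1))
  Re(s) > -3/2

remove the common scale on t first: 3*sqrt(6)*t**(3/2)/4 on [0, 1/3); 3*t*log(3*t/2)/2 on [1/3, 2/3); exp(-3*t/4) on [2/3, ∞)
remove the common scale on t first: t**(3/2) on [0, 1/2); t*log(t) on [1/2, 1); exp(-t/2) on [1, ∞)
along the cuts 2/3, 4/3, ℳ[f](s) splits into 3 integrals
over [0, 2/3), the kernel integral of 3*sqrt(3)*t**(3/2)/8 enters the sum
segment [2/3, 4/3) carries 3*t*log(3*t/4)/4; integrate it
on [4/3, ∞): add ∫ exp(-3*t/8)·t^(s-1) dt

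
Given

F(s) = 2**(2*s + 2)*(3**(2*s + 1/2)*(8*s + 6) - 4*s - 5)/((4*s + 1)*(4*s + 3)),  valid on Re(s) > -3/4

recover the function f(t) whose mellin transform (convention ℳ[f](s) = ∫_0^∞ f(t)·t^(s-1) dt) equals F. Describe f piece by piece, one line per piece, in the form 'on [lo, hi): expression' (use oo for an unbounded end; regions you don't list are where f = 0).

on [0, 4): sqrt(2)*t**(3/4)/4
on [4, 36): sqrt(2)*t**(1/4)

strip the power substitution: sqrt(2)*t**(3/2)/4 on [0, 2); sqrt(2)*sqrt(t) on [2, 6)
undo the common scale on t: t**(3/2) on [0, 1); 2*sqrt(t) on [1, 3)
split f at 4: ℳ[f](s) collects 2 kernel integrals
for t in [0, 4): the term is ∫ sqrt(2)*t**(3/4)/4·t^(s-1)
on [4, 36): add ∫ sqrt(2)*t**(1/4)·t^(s-1) dt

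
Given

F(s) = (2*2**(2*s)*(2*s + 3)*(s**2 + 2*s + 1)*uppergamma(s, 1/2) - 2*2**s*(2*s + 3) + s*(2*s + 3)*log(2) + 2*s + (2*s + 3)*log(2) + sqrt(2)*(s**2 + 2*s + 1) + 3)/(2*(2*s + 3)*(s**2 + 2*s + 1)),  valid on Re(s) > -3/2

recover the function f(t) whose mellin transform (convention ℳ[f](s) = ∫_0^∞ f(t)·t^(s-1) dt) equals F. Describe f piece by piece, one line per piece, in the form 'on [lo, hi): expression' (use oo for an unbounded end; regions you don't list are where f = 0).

on [0, 1): sqrt(2)*t**(3/2)/4
on [1, 2): t*log(t/2)/2
on [2, oo): exp(-t/4)

back out the common scale on t: t**(3/2) on [0, 1/2); t*log(t) on [1/2, 1); exp(-t/2) on [1, ∞)
slice at 1, 2, transform all 3 pieces, and sum them
[0, 1) adds the kernel integral of sqrt(2)*t**(3/2)/4
segment [1, 2) carries t*log(t/2)/2; integrate it
∫ exp(-t/4)·t^(s-1) over [2, ∞)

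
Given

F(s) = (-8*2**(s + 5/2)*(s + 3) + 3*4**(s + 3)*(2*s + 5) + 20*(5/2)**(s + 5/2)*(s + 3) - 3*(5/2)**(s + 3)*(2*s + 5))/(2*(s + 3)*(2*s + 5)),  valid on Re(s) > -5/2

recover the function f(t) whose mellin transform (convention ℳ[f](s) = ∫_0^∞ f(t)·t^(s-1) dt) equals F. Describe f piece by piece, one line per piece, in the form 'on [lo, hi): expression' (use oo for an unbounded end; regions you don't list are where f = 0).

cuts at 2, 5/2: linearity sums the 3 kernel integrals
segment 0 to 2 holds 3*t**(5/2); add its integral
[2, 5/2) adds the kernel integral of 5*t**(5/2)
on [5/2, 4) integrate f = 3*t**3/2 against the kernel

on [0, 2): 3*t**(5/2)
on [2, 5/2): 5*t**(5/2)
on [5/2, 4): 3*t**3/2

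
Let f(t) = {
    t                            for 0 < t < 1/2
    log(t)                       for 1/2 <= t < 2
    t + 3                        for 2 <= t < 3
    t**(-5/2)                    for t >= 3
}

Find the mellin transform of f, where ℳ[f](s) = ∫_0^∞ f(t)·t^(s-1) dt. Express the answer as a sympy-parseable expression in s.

(-270*2**(2*s)*s**2*(2*s - 5) + 54*2**(2*s)*s*(s + 1)*(2*s - 5)*log(2) - 162*2**(2*s)*s*(2*s - 5) - 54*2**(2*s)*(s + 1)*(2*s - 5) - 4*sqrt(3)*6**s*s**2*(s + 1) + 324*6**s*s**2*(2*s - 5) + 162*6**s*s*(2*s - 5) + 27*s**2*(2*s - 5) + 54*s*(s + 1)*(2*s - 5)*log(2) + (2*s - 5)*(54*s + 54))/(54*2**s*s**2*(s + 1)*(2*s - 5))
  -1 < Re(s) < 5/2

slice at 1/2, 2, 3, transform all 4 pieces, and sum them
[0, 1/2) adds the kernel integral of t
∫ over [1/2, 2) of log(t)·t^(s-1) joins the sum
the [2, 3) slice contributes ∫ (t + 3)·t^(s-1) dt
∫ over [3, ∞) of t**(-5/2)·t^(s-1) joins the sum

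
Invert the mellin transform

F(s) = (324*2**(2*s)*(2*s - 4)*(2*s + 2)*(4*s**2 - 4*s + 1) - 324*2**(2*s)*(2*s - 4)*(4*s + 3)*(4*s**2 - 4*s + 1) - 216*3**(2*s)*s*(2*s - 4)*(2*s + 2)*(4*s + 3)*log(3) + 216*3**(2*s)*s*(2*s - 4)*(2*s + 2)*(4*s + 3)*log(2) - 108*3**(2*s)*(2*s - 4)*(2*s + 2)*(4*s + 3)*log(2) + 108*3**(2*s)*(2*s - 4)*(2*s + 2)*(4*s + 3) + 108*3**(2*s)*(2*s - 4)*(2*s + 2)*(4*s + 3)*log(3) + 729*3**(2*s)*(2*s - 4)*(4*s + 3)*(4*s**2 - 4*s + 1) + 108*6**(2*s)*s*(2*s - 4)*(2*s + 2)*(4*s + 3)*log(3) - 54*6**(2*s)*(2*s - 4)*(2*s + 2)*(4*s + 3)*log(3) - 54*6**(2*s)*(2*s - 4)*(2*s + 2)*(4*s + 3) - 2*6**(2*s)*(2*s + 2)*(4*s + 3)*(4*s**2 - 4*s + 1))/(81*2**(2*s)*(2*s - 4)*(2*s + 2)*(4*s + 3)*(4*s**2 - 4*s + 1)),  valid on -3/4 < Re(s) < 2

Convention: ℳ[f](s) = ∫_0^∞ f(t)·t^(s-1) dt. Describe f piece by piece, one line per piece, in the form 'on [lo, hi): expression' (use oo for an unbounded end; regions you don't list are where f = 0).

invert the power substitution to get t**(3/2) on [0, 1); 2*t**2 on [1, 3/2); log(t)/t on [3/2, 3); …
treat the 4 regions marked off by 1, 9/4, 9 separately and sum
over [0, 1), the kernel integral of t**(3/4) enters the sum
on [1, 9/4) integrate f = 2*t against the kernel
the [9/4, 9) slice contributes ∫ log(sqrt(t))/sqrt(t)·t^(s-1) dt
∫ t**(-2)·t^(s-1) over [9, ∞)

on [0, 1): t**(3/4)
on [1, 9/4): 2*t
on [9/4, 9): log(sqrt(t))/sqrt(t)
on [9, oo): t**(-2)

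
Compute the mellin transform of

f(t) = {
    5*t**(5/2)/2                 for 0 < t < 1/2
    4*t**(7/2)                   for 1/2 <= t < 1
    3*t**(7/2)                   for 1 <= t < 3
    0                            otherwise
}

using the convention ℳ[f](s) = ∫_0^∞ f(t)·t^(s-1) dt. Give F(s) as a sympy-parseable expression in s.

(5*2**(1/2 - s)*(2*s + 7) + 2**(5/2 - s)*(-2*s - 5) + 16*3**(s + 9/2)*(2*s + 5) + 32*s + 80)/(8*(2*s + 5)*(2*s + 7))
  Re(s) > -5/2

treat the 3 regions marked off by 1/2, 1 separately and sum
for t in [0, 1/2): the term is ∫ 5*t**(5/2)/2·t^(s-1)
segment [1/2, 1) carries 4*t**(7/2); integrate it
over [1, 3), the kernel integral of 3*t**(7/2) enters the sum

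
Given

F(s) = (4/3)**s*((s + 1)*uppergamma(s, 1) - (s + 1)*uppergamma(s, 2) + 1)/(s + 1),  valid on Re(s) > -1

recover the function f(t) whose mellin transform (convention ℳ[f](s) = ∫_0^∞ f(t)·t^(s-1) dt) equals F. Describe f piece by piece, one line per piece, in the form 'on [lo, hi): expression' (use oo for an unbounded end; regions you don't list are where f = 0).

on [0, 4/3): 3*t/4
on [4/3, 8/3): exp(-3*t/4)

remove the common scale on t first: 3*t/2 on [0, 2/3); exp(-3*t/2) on [2/3, 4/3)
remove the common scale on t first: t on [0, 1); exp(-t) on [1, 2)
decompose at 4/3; ℳ[f](s) sums the 2 pieces' integrals
piece [0, 4/3): integrate 3*t/4 against the kernel
piece [4/3, 8/3): integrate exp(-3*t/4) against the kernel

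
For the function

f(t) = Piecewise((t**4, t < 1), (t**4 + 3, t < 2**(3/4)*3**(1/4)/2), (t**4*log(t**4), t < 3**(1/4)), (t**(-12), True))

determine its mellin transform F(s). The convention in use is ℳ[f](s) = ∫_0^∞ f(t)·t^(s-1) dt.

(-81*2**(s/4)*s*(s/4 - 3)*(s**2/16 + s/2 + 1)/2 - 162*2**(s/4)*(s/4 - 3)*(s**2/16 + s/2 + 1) - 81*3**(s/4)*s**2*(s/4 - 3)*(s/4 + 1)*log(3)/16 + 81*3**(s/4)*s**2*(s/4 - 3)*(s/4 + 1)*log(2)/16 - 81*3**(s/4)*s*(s/4 - 3)*(s/4 + 1)*log(3)/4 + 81*3**(s/4)*s*(s/4 - 3)*(s/4 + 1)*log(2)/4 + 81*3**(s/4)*s*(s/4 - 3)*(s/4 + 1)/4 + 243*3**(s/4)*s*(s/4 - 3)*(s**2/16 + s/2 + 1)/4 + 162*3**(s/4)*(s/4 - 3)*(s**2/16 + s/2 + 1) + 81*6**(s/4)*s**2*(s/4 - 3)*(s/4 + 1)*log(3)/8 - 81*6**(s/4)*s*(s/4 - 3)*(s/4 + 1)/2 + 81*6**(s/4)*s*(s/4 - 3)*(s/4 + 1)*log(3)/2 - 6**(s/4)*s*(s/4 + 1)*(s**2/16 + s/2 + 1)/2)/(54*2**(s/4)*s*(s/4 - 3)*(s/4 + 1)*(s**2/16 + s/2 + 1))
  -4 < Re(s) < 12

back out the power substitution: t**2 on [0, 1); t**2 + 3 on [1, sqrt(6)/2); t**2*log(t**2) on [sqrt(6)/2, sqrt(3)); …
the power substitution comes off first: t on [0, 1); t + 3 on [1, 3/2); t*log(t) on [3/2, 3); …
slice at 1, 2**(3/4)*3**(1/4)/2, 3**(1/4), transform all 4 pieces, and sum them
on [0, 1) integrate f = t**4 against the kernel
between 1 and 2**(3/4)*3**(1/4)/2 the integrand is (t**4 + 3)·t^(s-1)
over [2**(3/4)*3**(1/4)/2, 3**(1/4)), the kernel integral of t**4*log(t**4) enters the sum
segment [3**(1/4), ∞) carries t**(-12); integrate it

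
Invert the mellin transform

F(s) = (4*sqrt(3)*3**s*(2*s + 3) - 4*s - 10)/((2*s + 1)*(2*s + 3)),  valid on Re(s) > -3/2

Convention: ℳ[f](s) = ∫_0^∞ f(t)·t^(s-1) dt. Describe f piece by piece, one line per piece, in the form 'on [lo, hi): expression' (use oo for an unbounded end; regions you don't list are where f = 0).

on [0, 1): t**(3/2)
on [1, 3): 2*sqrt(t)

decompose at 1; ℳ[f](s) sums the 2 pieces' integrals
segment [0, 1) carries t**(3/2); integrate it
the [1, 3) slice contributes ∫ 2*sqrt(t)·t^(s-1) dt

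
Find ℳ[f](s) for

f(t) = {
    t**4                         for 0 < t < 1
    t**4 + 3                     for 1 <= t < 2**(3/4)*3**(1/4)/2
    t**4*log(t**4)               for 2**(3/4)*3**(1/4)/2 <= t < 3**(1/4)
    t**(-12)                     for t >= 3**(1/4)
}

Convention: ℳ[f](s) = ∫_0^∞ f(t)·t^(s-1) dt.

invert the power substitution to get t**2 on [0, 1); t**2 + 3 on [1, sqrt(6)/2); t**2*log(t**2) on [sqrt(6)/2, sqrt(3)); …
remove the power substitution first: t on [0, 1); t + 3 on [1, 3/2); t*log(t) on [3/2, 3); …
linearity at 1, 2**(3/4)*3**(1/4)/2, 3**(1/4) turns ℳ[f](s) into 4 summed integrals
for t in [0, 1): the term is ∫ t**4·t^(s-1)
segment [1, 2**(3/4)*3**(1/4)/2) carries (t**4 + 3); integrate it
on [2**(3/4)*3**(1/4)/2, 3**(1/4)) integrate f = t**4*log(t**4) against the kernel
on [3**(1/4), ∞): add ∫ t**(-12)·t^(s-1) dt

(-81*2**(s/4)*s*(s/4 - 3)*(s**2/16 + s/2 + 1)/2 - 162*2**(s/4)*(s/4 - 3)*(s**2/16 + s/2 + 1) - 81*3**(s/4)*s**2*(s/4 - 3)*(s/4 + 1)*log(3)/16 + 81*3**(s/4)*s**2*(s/4 - 3)*(s/4 + 1)*log(2)/16 - 81*3**(s/4)*s*(s/4 - 3)*(s/4 + 1)*log(3)/4 + 81*3**(s/4)*s*(s/4 - 3)*(s/4 + 1)*log(2)/4 + 81*3**(s/4)*s*(s/4 - 3)*(s/4 + 1)/4 + 243*3**(s/4)*s*(s/4 - 3)*(s**2/16 + s/2 + 1)/4 + 162*3**(s/4)*(s/4 - 3)*(s**2/16 + s/2 + 1) + 81*6**(s/4)*s**2*(s/4 - 3)*(s/4 + 1)*log(3)/8 - 81*6**(s/4)*s*(s/4 - 3)*(s/4 + 1)/2 + 81*6**(s/4)*s*(s/4 - 3)*(s/4 + 1)*log(3)/2 - 6**(s/4)*s*(s/4 + 1)*(s**2/16 + s/2 + 1)/2)/(54*2**(s/4)*s*(s/4 - 3)*(s/4 + 1)*(s**2/16 + s/2 + 1))
  -4 < Re(s) < 12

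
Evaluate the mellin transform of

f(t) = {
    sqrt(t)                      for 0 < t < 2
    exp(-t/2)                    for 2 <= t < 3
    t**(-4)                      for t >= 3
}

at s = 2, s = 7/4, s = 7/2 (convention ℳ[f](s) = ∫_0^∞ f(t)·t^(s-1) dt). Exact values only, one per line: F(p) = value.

F(2) = -10*exp(-3/2) + 1/18 + 8*sqrt(2)/5 + 8*exp(-1)
F(7/4) = -2*2**(3/4)*uppergamma(7/4, 3/2) + 4*3**(3/4)/243 + 2*2**(3/4)*uppergamma(7/4, 1) + 16*2**(1/4)/9
F(7/2) = -78*sqrt(3)*exp(-3/2) - 15*sqrt(2)*sqrt(pi)*erfc(sqrt(6)/2) + 2*sqrt(3)/3 + 4 + 15*sqrt(2)*sqrt(pi)*erfc(1) + 58*sqrt(2)*exp(-1)

decompose at 2, 3; ℳ[f](s) sums the 3 pieces' integrals
[0, 2) adds the kernel integral of sqrt(t)
[2, 3) adds the kernel integral of exp(-t/2)
segment [3, ∞) carries t**(-4); integrate it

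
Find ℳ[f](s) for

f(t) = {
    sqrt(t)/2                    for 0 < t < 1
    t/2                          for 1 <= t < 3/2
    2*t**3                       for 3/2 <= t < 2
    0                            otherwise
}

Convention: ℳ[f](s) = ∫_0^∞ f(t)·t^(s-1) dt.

(64*2**(2*s)*s**2 + 96*2**(2*s)*s + 32*2**(2*s) + 2**s*s + 3*2**s - 24*3**s*s**2 - 30*3**s*s - 9*3**s)/(2*2**s*(2*s**3 + 9*s**2 + 10*s + 3))
  Re(s) > -1/2

along the cuts 1, 3/2, ℳ[f](s) splits into 3 integrals
the [0, 1) slice contributes ∫ sqrt(t)/2·t^(s-1) dt
on [1, 3/2) integrate f = t/2 against the kernel
over [3/2, 2), the kernel integral of 2*t**3 enters the sum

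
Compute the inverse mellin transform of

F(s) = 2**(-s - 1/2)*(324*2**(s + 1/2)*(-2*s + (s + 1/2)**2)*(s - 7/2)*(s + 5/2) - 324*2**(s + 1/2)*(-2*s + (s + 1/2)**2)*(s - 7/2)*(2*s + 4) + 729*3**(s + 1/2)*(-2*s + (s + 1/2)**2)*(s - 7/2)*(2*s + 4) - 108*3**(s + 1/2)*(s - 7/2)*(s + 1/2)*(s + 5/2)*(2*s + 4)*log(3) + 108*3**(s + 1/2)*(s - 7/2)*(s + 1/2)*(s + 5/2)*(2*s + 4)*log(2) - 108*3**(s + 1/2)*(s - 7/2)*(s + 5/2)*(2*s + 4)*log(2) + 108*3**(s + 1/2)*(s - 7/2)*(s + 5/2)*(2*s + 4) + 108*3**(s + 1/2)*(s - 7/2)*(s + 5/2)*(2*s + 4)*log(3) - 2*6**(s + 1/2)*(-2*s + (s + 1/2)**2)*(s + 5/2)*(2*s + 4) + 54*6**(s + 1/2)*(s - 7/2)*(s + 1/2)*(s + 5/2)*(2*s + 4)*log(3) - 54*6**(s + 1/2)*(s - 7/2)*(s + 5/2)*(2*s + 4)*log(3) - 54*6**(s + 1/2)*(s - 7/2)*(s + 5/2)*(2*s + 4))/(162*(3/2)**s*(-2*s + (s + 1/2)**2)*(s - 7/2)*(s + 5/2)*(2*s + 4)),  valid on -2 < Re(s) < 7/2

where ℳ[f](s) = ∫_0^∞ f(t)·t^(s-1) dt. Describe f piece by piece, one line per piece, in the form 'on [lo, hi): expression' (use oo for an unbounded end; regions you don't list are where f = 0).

on [0, 2/3): 9*t**2/4
on [2/3, 1): 9*sqrt(6)*t**(5/2)/4
on [1, 2): sqrt(6)*log(3*t/2)/(3*sqrt(t))
on [2, oo): 8*sqrt(6)/(81*t**(7/2))

invert the common scale on t to get t**2 on [0, 1); 2*t**(5/2) on [1, 3/2); log(t)/sqrt(t) on [3/2, 3); …
remove the shared t-power first: t**(3/2) on [0, 1); 2*t**2 on [1, 3/2); log(t)/t on [3/2, 3); …
linearity at 2/3, 1, 2 turns ℳ[f](s) into 4 summed integrals
piece [0, 2/3): integrate 9*t**2/4 against the kernel
over [2/3, 1), the kernel integral of 9*sqrt(6)*t**(5/2)/4 enters the sum
segment [1, 2) carries sqrt(6)*log(3*t/2)/(3*sqrt(t)); integrate it
for t in [2, ∞): the term is ∫ 8*sqrt(6)/(81*t**(7/2))·t^(s-1)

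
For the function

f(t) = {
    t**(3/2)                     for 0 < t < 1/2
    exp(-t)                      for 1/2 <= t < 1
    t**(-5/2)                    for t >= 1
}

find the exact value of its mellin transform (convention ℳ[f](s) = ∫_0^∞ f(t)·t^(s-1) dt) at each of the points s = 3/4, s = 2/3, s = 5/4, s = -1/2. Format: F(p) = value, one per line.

F(3/4) = -uppergamma(3/4, 1) + 2**(3/4)/18 + 4/7 + uppergamma(3/4, 1/2)
F(2/3) = -uppergamma(2/3, 1) + 3*2**(5/6)/52 + 6/11 + uppergamma(2/3, 1/2)
F(5/4) = -uppergamma(5/4, 1) + 2**(1/4)/22 + uppergamma(5/4, 1/2) + 4/5
F(-1/2) = -2*sqrt(pi)*erfc(sqrt(2)/2) - 2*exp(-1) + 2*sqrt(pi)*erfc(1) + 5/6 + 2*sqrt(2)*exp(-1/2)

the 3 pieces separated at 1/2, 1 each add one integral
∫ over [0, 1/2) of t**(3/2)·t^(s-1) joins the sum
segment [1/2, 1) carries exp(-t); integrate it
segment [1, ∞) carries t**(-5/2); integrate it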